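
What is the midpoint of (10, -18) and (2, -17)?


Midpoint = ((10+2)/2, (-18+-17)/2) = (6, -17.5)

(6, -17.5)


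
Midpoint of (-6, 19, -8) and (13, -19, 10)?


Midpoint = ((-6+13)/2, (19+-19)/2, (-8+10)/2) = (3.5, 0, 1)

(3.5, 0, 1)


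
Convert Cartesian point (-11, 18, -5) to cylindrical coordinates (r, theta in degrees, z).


r = sqrt((-11)^2 + 18^2) = 21.095
theta = atan2(18, -11) = 121.4296 deg
z = -5

r = 21.095, theta = 121.4296 deg, z = -5


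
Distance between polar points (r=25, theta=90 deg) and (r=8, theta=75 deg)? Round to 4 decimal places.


d = sqrt(r1^2 + r2^2 - 2*r1*r2*cos(t2-t1))
d = sqrt(25^2 + 8^2 - 2*25*8*cos(75-90)) = 17.3963

17.3963


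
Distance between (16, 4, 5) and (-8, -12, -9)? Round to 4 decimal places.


d = sqrt((-8-16)^2 + (-12-4)^2 + (-9-5)^2) = 32.0624

32.0624


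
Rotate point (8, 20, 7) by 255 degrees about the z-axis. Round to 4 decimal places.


x' = 8*cos(255) - 20*sin(255) = 17.248
y' = 8*sin(255) + 20*cos(255) = -12.9038
z' = 7

(17.248, -12.9038, 7)


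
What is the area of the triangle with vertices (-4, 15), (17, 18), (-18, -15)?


Area = |x1(y2-y3) + x2(y3-y1) + x3(y1-y2)| / 2
= |-4*(18--15) + 17*(-15-15) + -18*(15-18)| / 2
= 294

294


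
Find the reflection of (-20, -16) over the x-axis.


Reflection across x-axis: (x, y) -> (x, -y)
(-20, -16) -> (-20, 16)

(-20, 16)


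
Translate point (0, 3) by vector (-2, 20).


Translation: (x+dx, y+dy) = (0+-2, 3+20) = (-2, 23)

(-2, 23)


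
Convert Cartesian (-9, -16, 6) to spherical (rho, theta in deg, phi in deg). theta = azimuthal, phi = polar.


rho = sqrt((-9)^2 + (-16)^2 + 6^2) = 19.3132
theta = atan2(-16, -9) = 240.6422 deg
phi = acos(6/19.3132) = 71.9005 deg

rho = 19.3132, theta = 240.6422 deg, phi = 71.9005 deg


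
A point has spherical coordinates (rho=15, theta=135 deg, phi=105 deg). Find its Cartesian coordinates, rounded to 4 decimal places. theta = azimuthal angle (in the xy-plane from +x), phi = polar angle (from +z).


x = 15 * sin(105) * cos(135) = -10.2452
y = 15 * sin(105) * sin(135) = 10.2452
z = 15 * cos(105) = -3.8823

(-10.2452, 10.2452, -3.8823)


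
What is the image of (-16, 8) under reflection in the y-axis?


Reflection across y-axis: (x, y) -> (-x, y)
(-16, 8) -> (16, 8)

(16, 8)


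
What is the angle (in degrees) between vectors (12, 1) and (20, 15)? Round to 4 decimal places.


dot = 12*20 + 1*15 = 255
|u| = 12.0416, |v| = 25
cos(angle) = 0.8471
angle = 32.1063 degrees

32.1063 degrees


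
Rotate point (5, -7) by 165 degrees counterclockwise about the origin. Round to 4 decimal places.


x' = 5*cos(165) - -7*sin(165) = -3.0179
y' = 5*sin(165) + -7*cos(165) = 8.0556

(-3.0179, 8.0556)


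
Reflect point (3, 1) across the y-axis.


Reflection across y-axis: (x, y) -> (-x, y)
(3, 1) -> (-3, 1)

(-3, 1)


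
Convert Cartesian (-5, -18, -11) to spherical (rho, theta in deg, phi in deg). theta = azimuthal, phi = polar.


rho = sqrt((-5)^2 + (-18)^2 + (-11)^2) = 21.6795
theta = atan2(-18, -5) = 254.4759 deg
phi = acos(-11/21.6795) = 120.4903 deg

rho = 21.6795, theta = 254.4759 deg, phi = 120.4903 deg


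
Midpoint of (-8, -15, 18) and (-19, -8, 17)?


Midpoint = ((-8+-19)/2, (-15+-8)/2, (18+17)/2) = (-13.5, -11.5, 17.5)

(-13.5, -11.5, 17.5)


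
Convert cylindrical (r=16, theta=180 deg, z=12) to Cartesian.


x = 16 * cos(180) = -16
y = 16 * sin(180) = 0
z = 12

(-16, 0, 12)


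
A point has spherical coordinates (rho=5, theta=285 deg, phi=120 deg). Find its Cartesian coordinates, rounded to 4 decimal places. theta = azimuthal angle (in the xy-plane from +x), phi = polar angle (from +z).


x = 5 * sin(120) * cos(285) = 1.1207
y = 5 * sin(120) * sin(285) = -4.1826
z = 5 * cos(120) = -2.5

(1.1207, -4.1826, -2.5)


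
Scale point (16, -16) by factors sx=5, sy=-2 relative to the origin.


Scaling: (x*sx, y*sy) = (16*5, -16*-2) = (80, 32)

(80, 32)


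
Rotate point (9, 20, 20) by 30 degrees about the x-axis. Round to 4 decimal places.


x' = 9
y' = 20*cos(30) - 20*sin(30) = 7.3205
z' = 20*sin(30) + 20*cos(30) = 27.3205

(9, 7.3205, 27.3205)


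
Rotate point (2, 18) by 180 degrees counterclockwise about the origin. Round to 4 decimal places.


x' = 2*cos(180) - 18*sin(180) = -2
y' = 2*sin(180) + 18*cos(180) = -18

(-2, -18)


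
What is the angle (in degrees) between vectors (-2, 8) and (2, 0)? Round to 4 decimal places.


dot = -2*2 + 8*0 = -4
|u| = 8.2462, |v| = 2
cos(angle) = -0.2425
angle = 104.0362 degrees

104.0362 degrees


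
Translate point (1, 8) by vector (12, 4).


Translation: (x+dx, y+dy) = (1+12, 8+4) = (13, 12)

(13, 12)


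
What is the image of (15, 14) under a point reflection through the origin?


Reflection through origin: (x, y) -> (-x, -y)
(15, 14) -> (-15, -14)

(-15, -14)


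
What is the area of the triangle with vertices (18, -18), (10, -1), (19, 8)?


Area = |x1(y2-y3) + x2(y3-y1) + x3(y1-y2)| / 2
= |18*(-1-8) + 10*(8--18) + 19*(-18--1)| / 2
= 112.5

112.5


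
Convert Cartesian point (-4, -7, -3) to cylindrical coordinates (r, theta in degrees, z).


r = sqrt((-4)^2 + (-7)^2) = 8.0623
theta = atan2(-7, -4) = 240.2551 deg
z = -3

r = 8.0623, theta = 240.2551 deg, z = -3


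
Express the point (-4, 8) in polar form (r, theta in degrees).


r = sqrt((-4)^2 + 8^2) = 8.9443
theta = atan2(8, -4) = 116.5651 degrees

r = 8.9443, theta = 116.5651 degrees


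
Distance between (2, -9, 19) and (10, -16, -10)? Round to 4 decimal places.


d = sqrt((10-2)^2 + (-16--9)^2 + (-10-19)^2) = 30.8869

30.8869


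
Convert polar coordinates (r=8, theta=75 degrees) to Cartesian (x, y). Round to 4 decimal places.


x = 8 * cos(75) = 2.0706
y = 8 * sin(75) = 7.7274

(2.0706, 7.7274)


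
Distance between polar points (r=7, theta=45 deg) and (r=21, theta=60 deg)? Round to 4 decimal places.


d = sqrt(r1^2 + r2^2 - 2*r1*r2*cos(t2-t1))
d = sqrt(7^2 + 21^2 - 2*7*21*cos(60-45)) = 14.3533

14.3533


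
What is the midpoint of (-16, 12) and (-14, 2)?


Midpoint = ((-16+-14)/2, (12+2)/2) = (-15, 7)

(-15, 7)


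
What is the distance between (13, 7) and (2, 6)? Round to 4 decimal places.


d = sqrt((2-13)^2 + (6-7)^2) = 11.0454

11.0454


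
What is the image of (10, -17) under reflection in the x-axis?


Reflection across x-axis: (x, y) -> (x, -y)
(10, -17) -> (10, 17)

(10, 17)


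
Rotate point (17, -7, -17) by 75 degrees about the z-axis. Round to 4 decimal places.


x' = 17*cos(75) - -7*sin(75) = 11.1614
y' = 17*sin(75) + -7*cos(75) = 14.609
z' = -17

(11.1614, 14.609, -17)


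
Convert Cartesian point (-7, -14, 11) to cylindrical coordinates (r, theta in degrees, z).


r = sqrt((-7)^2 + (-14)^2) = 15.6525
theta = atan2(-14, -7) = 243.4349 deg
z = 11

r = 15.6525, theta = 243.4349 deg, z = 11


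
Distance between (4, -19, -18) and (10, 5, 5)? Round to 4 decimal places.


d = sqrt((10-4)^2 + (5--19)^2 + (5--18)^2) = 33.7787

33.7787


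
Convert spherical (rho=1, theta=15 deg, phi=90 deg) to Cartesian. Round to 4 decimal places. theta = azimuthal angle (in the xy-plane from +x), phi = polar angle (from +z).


x = 1 * sin(90) * cos(15) = 0.9659
y = 1 * sin(90) * sin(15) = 0.2588
z = 1 * cos(90) = 0

(0.9659, 0.2588, 0)


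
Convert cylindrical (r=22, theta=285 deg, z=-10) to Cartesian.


x = 22 * cos(285) = 5.694
y = 22 * sin(285) = -21.2504
z = -10

(5.694, -21.2504, -10)


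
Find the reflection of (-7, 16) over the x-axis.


Reflection across x-axis: (x, y) -> (x, -y)
(-7, 16) -> (-7, -16)

(-7, -16)


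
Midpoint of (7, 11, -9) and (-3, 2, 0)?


Midpoint = ((7+-3)/2, (11+2)/2, (-9+0)/2) = (2, 6.5, -4.5)

(2, 6.5, -4.5)


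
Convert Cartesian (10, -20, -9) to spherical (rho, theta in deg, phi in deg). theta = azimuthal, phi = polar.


rho = sqrt(10^2 + (-20)^2 + (-9)^2) = 24.1039
theta = atan2(-20, 10) = 296.5651 deg
phi = acos(-9/24.1039) = 111.9244 deg

rho = 24.1039, theta = 296.5651 deg, phi = 111.9244 deg


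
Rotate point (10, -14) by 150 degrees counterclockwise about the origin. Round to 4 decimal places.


x' = 10*cos(150) - -14*sin(150) = -1.6603
y' = 10*sin(150) + -14*cos(150) = 17.1244

(-1.6603, 17.1244)


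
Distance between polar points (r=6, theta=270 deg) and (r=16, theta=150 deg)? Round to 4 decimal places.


d = sqrt(r1^2 + r2^2 - 2*r1*r2*cos(t2-t1))
d = sqrt(6^2 + 16^2 - 2*6*16*cos(150-270)) = 19.6977

19.6977


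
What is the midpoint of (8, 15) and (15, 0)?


Midpoint = ((8+15)/2, (15+0)/2) = (11.5, 7.5)

(11.5, 7.5)


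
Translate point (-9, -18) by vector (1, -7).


Translation: (x+dx, y+dy) = (-9+1, -18+-7) = (-8, -25)

(-8, -25)


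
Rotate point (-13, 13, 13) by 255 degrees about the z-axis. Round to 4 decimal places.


x' = -13*cos(255) - 13*sin(255) = 15.9217
y' = -13*sin(255) + 13*cos(255) = 9.1924
z' = 13

(15.9217, 9.1924, 13)


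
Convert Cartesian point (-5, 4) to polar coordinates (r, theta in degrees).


r = sqrt((-5)^2 + 4^2) = 6.4031
theta = atan2(4, -5) = 141.3402 degrees

r = 6.4031, theta = 141.3402 degrees


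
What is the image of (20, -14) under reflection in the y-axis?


Reflection across y-axis: (x, y) -> (-x, y)
(20, -14) -> (-20, -14)

(-20, -14)


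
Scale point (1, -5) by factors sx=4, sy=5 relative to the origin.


Scaling: (x*sx, y*sy) = (1*4, -5*5) = (4, -25)

(4, -25)


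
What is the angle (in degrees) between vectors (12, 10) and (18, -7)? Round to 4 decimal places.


dot = 12*18 + 10*-7 = 146
|u| = 15.6205, |v| = 19.3132
cos(angle) = 0.484
angle = 61.0561 degrees

61.0561 degrees


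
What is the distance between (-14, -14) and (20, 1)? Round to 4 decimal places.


d = sqrt((20--14)^2 + (1--14)^2) = 37.1618

37.1618


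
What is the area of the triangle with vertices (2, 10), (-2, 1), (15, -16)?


Area = |x1(y2-y3) + x2(y3-y1) + x3(y1-y2)| / 2
= |2*(1--16) + -2*(-16-10) + 15*(10-1)| / 2
= 110.5

110.5


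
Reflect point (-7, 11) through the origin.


Reflection through origin: (x, y) -> (-x, -y)
(-7, 11) -> (7, -11)

(7, -11)


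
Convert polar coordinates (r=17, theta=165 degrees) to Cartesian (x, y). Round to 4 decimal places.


x = 17 * cos(165) = -16.4207
y = 17 * sin(165) = 4.3999

(-16.4207, 4.3999)


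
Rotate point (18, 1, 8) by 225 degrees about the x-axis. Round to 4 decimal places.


x' = 18
y' = 1*cos(225) - 8*sin(225) = 4.9497
z' = 1*sin(225) + 8*cos(225) = -6.364

(18, 4.9497, -6.364)


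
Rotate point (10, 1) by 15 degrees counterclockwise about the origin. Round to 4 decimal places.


x' = 10*cos(15) - 1*sin(15) = 9.4004
y' = 10*sin(15) + 1*cos(15) = 3.5541

(9.4004, 3.5541)


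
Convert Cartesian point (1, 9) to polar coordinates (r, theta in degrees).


r = sqrt(1^2 + 9^2) = 9.0554
theta = atan2(9, 1) = 83.6598 degrees

r = 9.0554, theta = 83.6598 degrees


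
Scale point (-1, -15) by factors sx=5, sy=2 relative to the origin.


Scaling: (x*sx, y*sy) = (-1*5, -15*2) = (-5, -30)

(-5, -30)


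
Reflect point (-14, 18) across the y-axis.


Reflection across y-axis: (x, y) -> (-x, y)
(-14, 18) -> (14, 18)

(14, 18)


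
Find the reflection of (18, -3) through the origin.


Reflection through origin: (x, y) -> (-x, -y)
(18, -3) -> (-18, 3)

(-18, 3)


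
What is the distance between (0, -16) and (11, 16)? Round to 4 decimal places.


d = sqrt((11-0)^2 + (16--16)^2) = 33.8378

33.8378


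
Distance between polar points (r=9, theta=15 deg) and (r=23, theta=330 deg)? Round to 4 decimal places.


d = sqrt(r1^2 + r2^2 - 2*r1*r2*cos(t2-t1))
d = sqrt(9^2 + 23^2 - 2*9*23*cos(330-15)) = 17.8117

17.8117


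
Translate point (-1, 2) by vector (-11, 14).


Translation: (x+dx, y+dy) = (-1+-11, 2+14) = (-12, 16)

(-12, 16)


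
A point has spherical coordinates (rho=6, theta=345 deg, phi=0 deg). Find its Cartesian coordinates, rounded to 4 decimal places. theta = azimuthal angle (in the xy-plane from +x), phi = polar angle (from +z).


x = 6 * sin(0) * cos(345) = 0
y = 6 * sin(0) * sin(345) = 0
z = 6 * cos(0) = 6

(0, 0, 6)


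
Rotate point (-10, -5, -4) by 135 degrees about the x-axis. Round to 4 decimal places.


x' = -10
y' = -5*cos(135) - -4*sin(135) = 6.364
z' = -5*sin(135) + -4*cos(135) = -0.7071

(-10, 6.364, -0.7071)


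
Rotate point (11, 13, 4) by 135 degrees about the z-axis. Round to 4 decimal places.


x' = 11*cos(135) - 13*sin(135) = -16.9706
y' = 11*sin(135) + 13*cos(135) = -1.4142
z' = 4

(-16.9706, -1.4142, 4)


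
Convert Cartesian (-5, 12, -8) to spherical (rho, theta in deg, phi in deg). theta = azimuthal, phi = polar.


rho = sqrt((-5)^2 + 12^2 + (-8)^2) = 15.2643
theta = atan2(12, -5) = 112.6199 deg
phi = acos(-8/15.2643) = 121.6075 deg

rho = 15.2643, theta = 112.6199 deg, phi = 121.6075 deg


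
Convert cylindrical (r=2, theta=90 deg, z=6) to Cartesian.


x = 2 * cos(90) = 0
y = 2 * sin(90) = 2
z = 6

(0, 2, 6)


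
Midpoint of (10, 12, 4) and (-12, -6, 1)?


Midpoint = ((10+-12)/2, (12+-6)/2, (4+1)/2) = (-1, 3, 2.5)

(-1, 3, 2.5)


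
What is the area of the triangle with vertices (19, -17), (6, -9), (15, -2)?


Area = |x1(y2-y3) + x2(y3-y1) + x3(y1-y2)| / 2
= |19*(-9--2) + 6*(-2--17) + 15*(-17--9)| / 2
= 81.5

81.5


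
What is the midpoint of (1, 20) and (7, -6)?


Midpoint = ((1+7)/2, (20+-6)/2) = (4, 7)

(4, 7)


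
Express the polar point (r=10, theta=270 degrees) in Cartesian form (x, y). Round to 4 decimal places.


x = 10 * cos(270) = 0
y = 10 * sin(270) = -10

(0, -10)


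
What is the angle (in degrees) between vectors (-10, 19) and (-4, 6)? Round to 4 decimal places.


dot = -10*-4 + 19*6 = 154
|u| = 21.4709, |v| = 7.2111
cos(angle) = 0.9946
angle = 5.9315 degrees

5.9315 degrees


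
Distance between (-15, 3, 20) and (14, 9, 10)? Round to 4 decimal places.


d = sqrt((14--15)^2 + (9-3)^2 + (10-20)^2) = 31.257

31.257


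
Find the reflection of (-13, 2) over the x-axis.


Reflection across x-axis: (x, y) -> (x, -y)
(-13, 2) -> (-13, -2)

(-13, -2)


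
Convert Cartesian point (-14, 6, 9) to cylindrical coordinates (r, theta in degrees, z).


r = sqrt((-14)^2 + 6^2) = 15.2315
theta = atan2(6, -14) = 156.8014 deg
z = 9

r = 15.2315, theta = 156.8014 deg, z = 9


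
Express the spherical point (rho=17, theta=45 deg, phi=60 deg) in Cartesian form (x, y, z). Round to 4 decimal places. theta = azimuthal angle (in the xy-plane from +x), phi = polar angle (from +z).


x = 17 * sin(60) * cos(45) = 10.4103
y = 17 * sin(60) * sin(45) = 10.4103
z = 17 * cos(60) = 8.5

(10.4103, 10.4103, 8.5)


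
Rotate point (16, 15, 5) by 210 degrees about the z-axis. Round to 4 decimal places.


x' = 16*cos(210) - 15*sin(210) = -6.3564
y' = 16*sin(210) + 15*cos(210) = -20.9904
z' = 5

(-6.3564, -20.9904, 5)


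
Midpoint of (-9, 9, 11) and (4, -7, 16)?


Midpoint = ((-9+4)/2, (9+-7)/2, (11+16)/2) = (-2.5, 1, 13.5)

(-2.5, 1, 13.5)


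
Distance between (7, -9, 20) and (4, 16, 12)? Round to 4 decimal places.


d = sqrt((4-7)^2 + (16--9)^2 + (12-20)^2) = 26.4197

26.4197


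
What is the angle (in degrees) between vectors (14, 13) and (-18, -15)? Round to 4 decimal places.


dot = 14*-18 + 13*-15 = -447
|u| = 19.105, |v| = 23.4307
cos(angle) = -0.9986
angle = 176.9267 degrees

176.9267 degrees


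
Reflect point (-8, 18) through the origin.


Reflection through origin: (x, y) -> (-x, -y)
(-8, 18) -> (8, -18)

(8, -18)


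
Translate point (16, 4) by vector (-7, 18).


Translation: (x+dx, y+dy) = (16+-7, 4+18) = (9, 22)

(9, 22)


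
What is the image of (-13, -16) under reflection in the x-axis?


Reflection across x-axis: (x, y) -> (x, -y)
(-13, -16) -> (-13, 16)

(-13, 16)


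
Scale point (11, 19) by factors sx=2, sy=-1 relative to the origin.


Scaling: (x*sx, y*sy) = (11*2, 19*-1) = (22, -19)

(22, -19)


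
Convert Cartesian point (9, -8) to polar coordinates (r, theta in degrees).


r = sqrt(9^2 + (-8)^2) = 12.0416
theta = atan2(-8, 9) = 318.3665 degrees

r = 12.0416, theta = 318.3665 degrees


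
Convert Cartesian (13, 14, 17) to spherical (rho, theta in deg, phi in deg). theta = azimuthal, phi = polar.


rho = sqrt(13^2 + 14^2 + 17^2) = 25.5734
theta = atan2(14, 13) = 47.1211 deg
phi = acos(17/25.5734) = 48.3367 deg

rho = 25.5734, theta = 47.1211 deg, phi = 48.3367 deg


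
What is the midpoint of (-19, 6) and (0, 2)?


Midpoint = ((-19+0)/2, (6+2)/2) = (-9.5, 4)

(-9.5, 4)


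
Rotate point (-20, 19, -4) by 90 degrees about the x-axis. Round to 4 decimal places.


x' = -20
y' = 19*cos(90) - -4*sin(90) = 4
z' = 19*sin(90) + -4*cos(90) = 19

(-20, 4, 19)


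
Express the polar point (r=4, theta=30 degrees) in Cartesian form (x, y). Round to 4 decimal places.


x = 4 * cos(30) = 3.4641
y = 4 * sin(30) = 2

(3.4641, 2)


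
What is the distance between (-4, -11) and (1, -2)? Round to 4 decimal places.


d = sqrt((1--4)^2 + (-2--11)^2) = 10.2956

10.2956


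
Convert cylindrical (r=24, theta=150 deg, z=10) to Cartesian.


x = 24 * cos(150) = -20.7846
y = 24 * sin(150) = 12
z = 10

(-20.7846, 12, 10)


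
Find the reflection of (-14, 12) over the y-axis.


Reflection across y-axis: (x, y) -> (-x, y)
(-14, 12) -> (14, 12)

(14, 12)


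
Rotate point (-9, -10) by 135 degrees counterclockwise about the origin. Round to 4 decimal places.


x' = -9*cos(135) - -10*sin(135) = 13.435
y' = -9*sin(135) + -10*cos(135) = 0.7071

(13.435, 0.7071)


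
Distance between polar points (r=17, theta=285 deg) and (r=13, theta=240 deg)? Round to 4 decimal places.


d = sqrt(r1^2 + r2^2 - 2*r1*r2*cos(t2-t1))
d = sqrt(17^2 + 13^2 - 2*17*13*cos(240-285)) = 12.0606

12.0606


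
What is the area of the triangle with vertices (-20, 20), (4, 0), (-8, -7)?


Area = |x1(y2-y3) + x2(y3-y1) + x3(y1-y2)| / 2
= |-20*(0--7) + 4*(-7-20) + -8*(20-0)| / 2
= 204

204


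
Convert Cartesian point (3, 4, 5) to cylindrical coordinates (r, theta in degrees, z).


r = sqrt(3^2 + 4^2) = 5
theta = atan2(4, 3) = 53.1301 deg
z = 5

r = 5, theta = 53.1301 deg, z = 5


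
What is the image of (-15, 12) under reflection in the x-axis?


Reflection across x-axis: (x, y) -> (x, -y)
(-15, 12) -> (-15, -12)

(-15, -12)


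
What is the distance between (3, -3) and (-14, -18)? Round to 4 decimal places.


d = sqrt((-14-3)^2 + (-18--3)^2) = 22.6716

22.6716


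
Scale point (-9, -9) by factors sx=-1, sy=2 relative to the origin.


Scaling: (x*sx, y*sy) = (-9*-1, -9*2) = (9, -18)

(9, -18)


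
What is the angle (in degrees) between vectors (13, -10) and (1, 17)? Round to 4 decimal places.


dot = 13*1 + -10*17 = -157
|u| = 16.4012, |v| = 17.0294
cos(angle) = -0.5621
angle = 124.2021 degrees

124.2021 degrees


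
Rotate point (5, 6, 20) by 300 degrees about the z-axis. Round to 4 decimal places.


x' = 5*cos(300) - 6*sin(300) = 7.6962
y' = 5*sin(300) + 6*cos(300) = -1.3301
z' = 20

(7.6962, -1.3301, 20)


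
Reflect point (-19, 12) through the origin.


Reflection through origin: (x, y) -> (-x, -y)
(-19, 12) -> (19, -12)

(19, -12)


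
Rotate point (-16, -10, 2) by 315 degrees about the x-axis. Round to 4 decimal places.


x' = -16
y' = -10*cos(315) - 2*sin(315) = -5.6569
z' = -10*sin(315) + 2*cos(315) = 8.4853

(-16, -5.6569, 8.4853)


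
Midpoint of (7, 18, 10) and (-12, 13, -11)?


Midpoint = ((7+-12)/2, (18+13)/2, (10+-11)/2) = (-2.5, 15.5, -0.5)

(-2.5, 15.5, -0.5)


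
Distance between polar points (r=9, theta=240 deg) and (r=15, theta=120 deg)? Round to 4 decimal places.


d = sqrt(r1^2 + r2^2 - 2*r1*r2*cos(t2-t1))
d = sqrt(9^2 + 15^2 - 2*9*15*cos(120-240)) = 21

21


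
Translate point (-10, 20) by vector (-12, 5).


Translation: (x+dx, y+dy) = (-10+-12, 20+5) = (-22, 25)

(-22, 25)


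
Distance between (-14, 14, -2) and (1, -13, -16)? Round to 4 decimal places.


d = sqrt((1--14)^2 + (-13-14)^2 + (-16--2)^2) = 33.9116

33.9116


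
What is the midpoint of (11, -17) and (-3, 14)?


Midpoint = ((11+-3)/2, (-17+14)/2) = (4, -1.5)

(4, -1.5)


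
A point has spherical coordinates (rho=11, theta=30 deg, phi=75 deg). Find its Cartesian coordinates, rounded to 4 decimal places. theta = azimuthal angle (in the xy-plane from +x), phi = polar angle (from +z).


x = 11 * sin(75) * cos(30) = 9.2017
y = 11 * sin(75) * sin(30) = 5.3126
z = 11 * cos(75) = 2.847

(9.2017, 5.3126, 2.847)


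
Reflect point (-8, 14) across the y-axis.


Reflection across y-axis: (x, y) -> (-x, y)
(-8, 14) -> (8, 14)

(8, 14)


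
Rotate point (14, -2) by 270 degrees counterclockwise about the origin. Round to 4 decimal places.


x' = 14*cos(270) - -2*sin(270) = -2
y' = 14*sin(270) + -2*cos(270) = -14

(-2, -14)


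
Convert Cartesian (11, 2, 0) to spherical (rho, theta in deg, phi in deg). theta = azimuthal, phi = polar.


rho = sqrt(11^2 + 2^2 + 0^2) = 11.1803
theta = atan2(2, 11) = 10.3048 deg
phi = acos(0/11.1803) = 90 deg

rho = 11.1803, theta = 10.3048 deg, phi = 90 deg


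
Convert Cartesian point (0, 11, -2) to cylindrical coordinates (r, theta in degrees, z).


r = sqrt(0^2 + 11^2) = 11
theta = atan2(11, 0) = 90 deg
z = -2

r = 11, theta = 90 deg, z = -2


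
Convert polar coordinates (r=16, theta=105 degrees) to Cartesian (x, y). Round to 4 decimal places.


x = 16 * cos(105) = -4.1411
y = 16 * sin(105) = 15.4548

(-4.1411, 15.4548)


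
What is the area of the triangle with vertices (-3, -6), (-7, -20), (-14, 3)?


Area = |x1(y2-y3) + x2(y3-y1) + x3(y1-y2)| / 2
= |-3*(-20-3) + -7*(3--6) + -14*(-6--20)| / 2
= 95

95


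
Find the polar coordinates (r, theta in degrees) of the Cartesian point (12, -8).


r = sqrt(12^2 + (-8)^2) = 14.4222
theta = atan2(-8, 12) = 326.3099 degrees

r = 14.4222, theta = 326.3099 degrees


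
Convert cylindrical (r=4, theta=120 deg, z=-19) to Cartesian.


x = 4 * cos(120) = -2
y = 4 * sin(120) = 3.4641
z = -19

(-2, 3.4641, -19)


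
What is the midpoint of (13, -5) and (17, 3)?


Midpoint = ((13+17)/2, (-5+3)/2) = (15, -1)

(15, -1)


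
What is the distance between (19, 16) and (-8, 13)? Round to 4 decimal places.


d = sqrt((-8-19)^2 + (13-16)^2) = 27.1662

27.1662


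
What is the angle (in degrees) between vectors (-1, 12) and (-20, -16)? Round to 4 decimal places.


dot = -1*-20 + 12*-16 = -172
|u| = 12.0416, |v| = 25.6125
cos(angle) = -0.5577
angle = 123.8962 degrees

123.8962 degrees


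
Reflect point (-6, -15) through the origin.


Reflection through origin: (x, y) -> (-x, -y)
(-6, -15) -> (6, 15)

(6, 15)


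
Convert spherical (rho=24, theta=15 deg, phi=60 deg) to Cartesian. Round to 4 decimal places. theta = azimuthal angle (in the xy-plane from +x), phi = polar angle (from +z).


x = 24 * sin(60) * cos(15) = 20.0764
y = 24 * sin(60) * sin(15) = 5.3795
z = 24 * cos(60) = 12

(20.0764, 5.3795, 12)


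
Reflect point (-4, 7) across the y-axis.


Reflection across y-axis: (x, y) -> (-x, y)
(-4, 7) -> (4, 7)

(4, 7)


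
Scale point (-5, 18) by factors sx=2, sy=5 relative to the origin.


Scaling: (x*sx, y*sy) = (-5*2, 18*5) = (-10, 90)

(-10, 90)


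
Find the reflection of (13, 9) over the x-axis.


Reflection across x-axis: (x, y) -> (x, -y)
(13, 9) -> (13, -9)

(13, -9)


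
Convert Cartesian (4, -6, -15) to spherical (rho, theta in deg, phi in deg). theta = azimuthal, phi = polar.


rho = sqrt(4^2 + (-6)^2 + (-15)^2) = 16.6433
theta = atan2(-6, 4) = 303.6901 deg
phi = acos(-15/16.6433) = 154.3245 deg

rho = 16.6433, theta = 303.6901 deg, phi = 154.3245 deg


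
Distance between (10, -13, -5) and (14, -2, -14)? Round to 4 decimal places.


d = sqrt((14-10)^2 + (-2--13)^2 + (-14--5)^2) = 14.7648

14.7648


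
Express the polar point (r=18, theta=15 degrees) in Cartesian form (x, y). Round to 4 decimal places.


x = 18 * cos(15) = 17.3867
y = 18 * sin(15) = 4.6587

(17.3867, 4.6587)


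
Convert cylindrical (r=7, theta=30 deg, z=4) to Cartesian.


x = 7 * cos(30) = 6.0622
y = 7 * sin(30) = 3.5
z = 4

(6.0622, 3.5, 4)


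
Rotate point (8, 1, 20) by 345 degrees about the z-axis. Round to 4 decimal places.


x' = 8*cos(345) - 1*sin(345) = 7.9862
y' = 8*sin(345) + 1*cos(345) = -1.1046
z' = 20

(7.9862, -1.1046, 20)


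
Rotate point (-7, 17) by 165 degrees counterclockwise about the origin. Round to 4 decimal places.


x' = -7*cos(165) - 17*sin(165) = 2.3616
y' = -7*sin(165) + 17*cos(165) = -18.2325

(2.3616, -18.2325)


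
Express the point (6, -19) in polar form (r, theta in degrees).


r = sqrt(6^2 + (-19)^2) = 19.9249
theta = atan2(-19, 6) = 287.5256 degrees

r = 19.9249, theta = 287.5256 degrees


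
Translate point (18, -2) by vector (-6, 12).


Translation: (x+dx, y+dy) = (18+-6, -2+12) = (12, 10)

(12, 10)


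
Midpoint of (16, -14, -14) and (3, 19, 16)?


Midpoint = ((16+3)/2, (-14+19)/2, (-14+16)/2) = (9.5, 2.5, 1)

(9.5, 2.5, 1)


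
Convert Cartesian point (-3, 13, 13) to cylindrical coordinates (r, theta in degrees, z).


r = sqrt((-3)^2 + 13^2) = 13.3417
theta = atan2(13, -3) = 102.9946 deg
z = 13

r = 13.3417, theta = 102.9946 deg, z = 13


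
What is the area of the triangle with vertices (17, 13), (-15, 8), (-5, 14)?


Area = |x1(y2-y3) + x2(y3-y1) + x3(y1-y2)| / 2
= |17*(8-14) + -15*(14-13) + -5*(13-8)| / 2
= 71

71


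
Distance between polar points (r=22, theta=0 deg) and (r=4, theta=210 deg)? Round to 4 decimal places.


d = sqrt(r1^2 + r2^2 - 2*r1*r2*cos(t2-t1))
d = sqrt(22^2 + 4^2 - 2*22*4*cos(210-0)) = 25.5425

25.5425


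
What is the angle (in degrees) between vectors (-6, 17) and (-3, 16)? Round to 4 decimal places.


dot = -6*-3 + 17*16 = 290
|u| = 18.0278, |v| = 16.2788
cos(angle) = 0.9882
angle = 8.8204 degrees

8.8204 degrees


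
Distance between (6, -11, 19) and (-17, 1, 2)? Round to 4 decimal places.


d = sqrt((-17-6)^2 + (1--11)^2 + (2-19)^2) = 31.0161

31.0161


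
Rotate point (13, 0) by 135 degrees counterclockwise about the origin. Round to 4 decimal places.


x' = 13*cos(135) - 0*sin(135) = -9.1924
y' = 13*sin(135) + 0*cos(135) = 9.1924

(-9.1924, 9.1924)


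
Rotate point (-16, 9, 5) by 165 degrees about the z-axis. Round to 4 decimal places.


x' = -16*cos(165) - 9*sin(165) = 13.1254
y' = -16*sin(165) + 9*cos(165) = -12.8344
z' = 5

(13.1254, -12.8344, 5)


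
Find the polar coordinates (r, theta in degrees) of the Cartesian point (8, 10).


r = sqrt(8^2 + 10^2) = 12.8062
theta = atan2(10, 8) = 51.3402 degrees

r = 12.8062, theta = 51.3402 degrees


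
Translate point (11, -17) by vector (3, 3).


Translation: (x+dx, y+dy) = (11+3, -17+3) = (14, -14)

(14, -14)


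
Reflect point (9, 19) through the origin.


Reflection through origin: (x, y) -> (-x, -y)
(9, 19) -> (-9, -19)

(-9, -19)


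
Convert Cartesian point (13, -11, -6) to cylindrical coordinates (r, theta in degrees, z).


r = sqrt(13^2 + (-11)^2) = 17.0294
theta = atan2(-11, 13) = 319.7636 deg
z = -6

r = 17.0294, theta = 319.7636 deg, z = -6


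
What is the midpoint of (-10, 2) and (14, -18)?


Midpoint = ((-10+14)/2, (2+-18)/2) = (2, -8)

(2, -8)


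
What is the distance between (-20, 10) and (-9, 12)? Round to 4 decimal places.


d = sqrt((-9--20)^2 + (12-10)^2) = 11.1803

11.1803


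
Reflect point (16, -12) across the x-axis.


Reflection across x-axis: (x, y) -> (x, -y)
(16, -12) -> (16, 12)

(16, 12)


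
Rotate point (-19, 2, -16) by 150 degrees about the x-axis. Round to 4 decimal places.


x' = -19
y' = 2*cos(150) - -16*sin(150) = 6.2679
z' = 2*sin(150) + -16*cos(150) = 14.8564

(-19, 6.2679, 14.8564)


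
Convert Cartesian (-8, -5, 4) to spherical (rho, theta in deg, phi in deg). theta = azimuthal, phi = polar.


rho = sqrt((-8)^2 + (-5)^2 + 4^2) = 10.247
theta = atan2(-5, -8) = 212.0054 deg
phi = acos(4/10.247) = 67.0231 deg

rho = 10.247, theta = 212.0054 deg, phi = 67.0231 deg


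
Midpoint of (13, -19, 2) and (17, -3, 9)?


Midpoint = ((13+17)/2, (-19+-3)/2, (2+9)/2) = (15, -11, 5.5)

(15, -11, 5.5)


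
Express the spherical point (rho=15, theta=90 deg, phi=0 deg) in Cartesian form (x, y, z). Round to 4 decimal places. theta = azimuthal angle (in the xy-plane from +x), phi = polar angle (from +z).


x = 15 * sin(0) * cos(90) = 0
y = 15 * sin(0) * sin(90) = 0
z = 15 * cos(0) = 15

(0, 0, 15)


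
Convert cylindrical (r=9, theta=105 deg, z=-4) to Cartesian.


x = 9 * cos(105) = -2.3294
y = 9 * sin(105) = 8.6933
z = -4

(-2.3294, 8.6933, -4)


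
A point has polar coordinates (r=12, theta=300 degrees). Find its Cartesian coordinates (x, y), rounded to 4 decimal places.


x = 12 * cos(300) = 6
y = 12 * sin(300) = -10.3923

(6, -10.3923)


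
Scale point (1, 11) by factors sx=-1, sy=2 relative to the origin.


Scaling: (x*sx, y*sy) = (1*-1, 11*2) = (-1, 22)

(-1, 22)


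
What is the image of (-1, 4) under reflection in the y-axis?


Reflection across y-axis: (x, y) -> (-x, y)
(-1, 4) -> (1, 4)

(1, 4)


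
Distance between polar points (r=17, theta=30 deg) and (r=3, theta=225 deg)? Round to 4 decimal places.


d = sqrt(r1^2 + r2^2 - 2*r1*r2*cos(t2-t1))
d = sqrt(17^2 + 3^2 - 2*17*3*cos(225-30)) = 19.9129

19.9129


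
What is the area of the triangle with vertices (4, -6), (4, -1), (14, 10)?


Area = |x1(y2-y3) + x2(y3-y1) + x3(y1-y2)| / 2
= |4*(-1-10) + 4*(10--6) + 14*(-6--1)| / 2
= 25

25


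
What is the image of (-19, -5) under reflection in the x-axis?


Reflection across x-axis: (x, y) -> (x, -y)
(-19, -5) -> (-19, 5)

(-19, 5)


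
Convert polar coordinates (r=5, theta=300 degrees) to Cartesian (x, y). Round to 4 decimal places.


x = 5 * cos(300) = 2.5
y = 5 * sin(300) = -4.3301

(2.5, -4.3301)


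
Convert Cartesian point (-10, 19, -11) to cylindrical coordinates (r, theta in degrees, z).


r = sqrt((-10)^2 + 19^2) = 21.4709
theta = atan2(19, -10) = 117.7585 deg
z = -11

r = 21.4709, theta = 117.7585 deg, z = -11


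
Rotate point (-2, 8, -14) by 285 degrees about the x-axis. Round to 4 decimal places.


x' = -2
y' = 8*cos(285) - -14*sin(285) = -11.4524
z' = 8*sin(285) + -14*cos(285) = -11.3509

(-2, -11.4524, -11.3509)


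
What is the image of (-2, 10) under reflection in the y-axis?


Reflection across y-axis: (x, y) -> (-x, y)
(-2, 10) -> (2, 10)

(2, 10)


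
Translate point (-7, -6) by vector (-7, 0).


Translation: (x+dx, y+dy) = (-7+-7, -6+0) = (-14, -6)

(-14, -6)


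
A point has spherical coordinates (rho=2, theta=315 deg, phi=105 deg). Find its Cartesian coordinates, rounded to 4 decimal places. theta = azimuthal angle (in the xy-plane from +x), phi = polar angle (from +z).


x = 2 * sin(105) * cos(315) = 1.366
y = 2 * sin(105) * sin(315) = -1.366
z = 2 * cos(105) = -0.5176

(1.366, -1.366, -0.5176)


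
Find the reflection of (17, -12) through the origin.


Reflection through origin: (x, y) -> (-x, -y)
(17, -12) -> (-17, 12)

(-17, 12)


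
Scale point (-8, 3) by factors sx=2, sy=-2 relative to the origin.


Scaling: (x*sx, y*sy) = (-8*2, 3*-2) = (-16, -6)

(-16, -6)


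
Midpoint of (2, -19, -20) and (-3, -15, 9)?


Midpoint = ((2+-3)/2, (-19+-15)/2, (-20+9)/2) = (-0.5, -17, -5.5)

(-0.5, -17, -5.5)


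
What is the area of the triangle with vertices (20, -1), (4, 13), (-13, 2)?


Area = |x1(y2-y3) + x2(y3-y1) + x3(y1-y2)| / 2
= |20*(13-2) + 4*(2--1) + -13*(-1-13)| / 2
= 207

207


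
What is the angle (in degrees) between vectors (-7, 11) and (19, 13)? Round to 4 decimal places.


dot = -7*19 + 11*13 = 10
|u| = 13.0384, |v| = 23.0217
cos(angle) = 0.0333
angle = 88.0908 degrees

88.0908 degrees


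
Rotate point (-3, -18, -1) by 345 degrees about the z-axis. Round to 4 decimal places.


x' = -3*cos(345) - -18*sin(345) = -7.5565
y' = -3*sin(345) + -18*cos(345) = -16.6102
z' = -1

(-7.5565, -16.6102, -1)


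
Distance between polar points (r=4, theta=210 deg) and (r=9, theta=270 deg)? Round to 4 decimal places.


d = sqrt(r1^2 + r2^2 - 2*r1*r2*cos(t2-t1))
d = sqrt(4^2 + 9^2 - 2*4*9*cos(270-210)) = 7.8102

7.8102


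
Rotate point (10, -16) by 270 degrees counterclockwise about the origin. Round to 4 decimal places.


x' = 10*cos(270) - -16*sin(270) = -16
y' = 10*sin(270) + -16*cos(270) = -10

(-16, -10)


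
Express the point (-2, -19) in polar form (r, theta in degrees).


r = sqrt((-2)^2 + (-19)^2) = 19.105
theta = atan2(-19, -2) = 263.991 degrees

r = 19.105, theta = 263.991 degrees


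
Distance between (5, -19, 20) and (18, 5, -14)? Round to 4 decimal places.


d = sqrt((18-5)^2 + (5--19)^2 + (-14-20)^2) = 43.6005

43.6005


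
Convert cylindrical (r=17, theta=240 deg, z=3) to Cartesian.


x = 17 * cos(240) = -8.5
y = 17 * sin(240) = -14.7224
z = 3

(-8.5, -14.7224, 3)


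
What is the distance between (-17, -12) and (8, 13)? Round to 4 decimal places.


d = sqrt((8--17)^2 + (13--12)^2) = 35.3553

35.3553


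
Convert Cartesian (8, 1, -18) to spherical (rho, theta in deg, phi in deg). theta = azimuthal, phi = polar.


rho = sqrt(8^2 + 1^2 + (-18)^2) = 19.7231
theta = atan2(1, 8) = 7.125 deg
phi = acos(-18/19.7231) = 155.8722 deg

rho = 19.7231, theta = 7.125 deg, phi = 155.8722 deg


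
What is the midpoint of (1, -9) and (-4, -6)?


Midpoint = ((1+-4)/2, (-9+-6)/2) = (-1.5, -7.5)

(-1.5, -7.5)


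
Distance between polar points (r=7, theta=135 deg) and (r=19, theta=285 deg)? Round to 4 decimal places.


d = sqrt(r1^2 + r2^2 - 2*r1*r2*cos(t2-t1))
d = sqrt(7^2 + 19^2 - 2*7*19*cos(285-135)) = 25.3054

25.3054


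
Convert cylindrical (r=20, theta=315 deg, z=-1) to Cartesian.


x = 20 * cos(315) = 14.1421
y = 20 * sin(315) = -14.1421
z = -1

(14.1421, -14.1421, -1)


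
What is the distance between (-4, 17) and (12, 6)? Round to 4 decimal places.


d = sqrt((12--4)^2 + (6-17)^2) = 19.4165

19.4165


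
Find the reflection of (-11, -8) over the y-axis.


Reflection across y-axis: (x, y) -> (-x, y)
(-11, -8) -> (11, -8)

(11, -8)


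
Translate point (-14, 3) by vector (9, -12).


Translation: (x+dx, y+dy) = (-14+9, 3+-12) = (-5, -9)

(-5, -9)


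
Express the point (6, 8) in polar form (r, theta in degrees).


r = sqrt(6^2 + 8^2) = 10
theta = atan2(8, 6) = 53.1301 degrees

r = 10, theta = 53.1301 degrees


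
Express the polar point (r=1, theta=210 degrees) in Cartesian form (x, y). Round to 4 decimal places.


x = 1 * cos(210) = -0.866
y = 1 * sin(210) = -0.5

(-0.866, -0.5)


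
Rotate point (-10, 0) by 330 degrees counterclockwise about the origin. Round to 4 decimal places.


x' = -10*cos(330) - 0*sin(330) = -8.6603
y' = -10*sin(330) + 0*cos(330) = 5

(-8.6603, 5)


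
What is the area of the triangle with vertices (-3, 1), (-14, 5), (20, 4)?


Area = |x1(y2-y3) + x2(y3-y1) + x3(y1-y2)| / 2
= |-3*(5-4) + -14*(4-1) + 20*(1-5)| / 2
= 62.5

62.5


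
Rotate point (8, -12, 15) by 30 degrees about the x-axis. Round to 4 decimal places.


x' = 8
y' = -12*cos(30) - 15*sin(30) = -17.8923
z' = -12*sin(30) + 15*cos(30) = 6.9904

(8, -17.8923, 6.9904)


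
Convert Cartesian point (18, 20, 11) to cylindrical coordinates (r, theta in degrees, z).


r = sqrt(18^2 + 20^2) = 26.9072
theta = atan2(20, 18) = 48.0128 deg
z = 11

r = 26.9072, theta = 48.0128 deg, z = 11


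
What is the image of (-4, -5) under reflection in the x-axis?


Reflection across x-axis: (x, y) -> (x, -y)
(-4, -5) -> (-4, 5)

(-4, 5)


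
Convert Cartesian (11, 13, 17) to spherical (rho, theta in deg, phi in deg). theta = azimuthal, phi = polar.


rho = sqrt(11^2 + 13^2 + 17^2) = 24.0624
theta = atan2(13, 11) = 49.7636 deg
phi = acos(17/24.0624) = 45.0495 deg

rho = 24.0624, theta = 49.7636 deg, phi = 45.0495 deg


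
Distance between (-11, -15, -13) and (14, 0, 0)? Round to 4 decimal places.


d = sqrt((14--11)^2 + (0--15)^2 + (0--13)^2) = 31.9218

31.9218


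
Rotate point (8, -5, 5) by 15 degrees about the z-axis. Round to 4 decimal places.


x' = 8*cos(15) - -5*sin(15) = 9.0215
y' = 8*sin(15) + -5*cos(15) = -2.7591
z' = 5

(9.0215, -2.7591, 5)


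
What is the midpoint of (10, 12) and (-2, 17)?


Midpoint = ((10+-2)/2, (12+17)/2) = (4, 14.5)

(4, 14.5)


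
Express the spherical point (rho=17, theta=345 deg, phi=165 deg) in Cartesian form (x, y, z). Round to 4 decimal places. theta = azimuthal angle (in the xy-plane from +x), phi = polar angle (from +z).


x = 17 * sin(165) * cos(345) = 4.25
y = 17 * sin(165) * sin(345) = -1.1388
z = 17 * cos(165) = -16.4207

(4.25, -1.1388, -16.4207)


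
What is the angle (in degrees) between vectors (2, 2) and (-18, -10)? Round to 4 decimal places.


dot = 2*-18 + 2*-10 = -56
|u| = 2.8284, |v| = 20.5913
cos(angle) = -0.9615
angle = 164.0546 degrees

164.0546 degrees


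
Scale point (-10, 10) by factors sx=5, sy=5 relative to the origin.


Scaling: (x*sx, y*sy) = (-10*5, 10*5) = (-50, 50)

(-50, 50)


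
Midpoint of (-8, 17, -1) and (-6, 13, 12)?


Midpoint = ((-8+-6)/2, (17+13)/2, (-1+12)/2) = (-7, 15, 5.5)

(-7, 15, 5.5)


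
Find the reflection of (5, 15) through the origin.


Reflection through origin: (x, y) -> (-x, -y)
(5, 15) -> (-5, -15)

(-5, -15)


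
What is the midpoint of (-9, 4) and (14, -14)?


Midpoint = ((-9+14)/2, (4+-14)/2) = (2.5, -5)

(2.5, -5)


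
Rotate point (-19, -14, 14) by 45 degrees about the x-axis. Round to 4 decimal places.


x' = -19
y' = -14*cos(45) - 14*sin(45) = -19.799
z' = -14*sin(45) + 14*cos(45) = 0

(-19, -19.799, 0)


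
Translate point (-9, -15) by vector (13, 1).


Translation: (x+dx, y+dy) = (-9+13, -15+1) = (4, -14)

(4, -14)


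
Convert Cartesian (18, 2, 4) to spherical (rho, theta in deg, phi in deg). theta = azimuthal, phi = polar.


rho = sqrt(18^2 + 2^2 + 4^2) = 18.5472
theta = atan2(2, 18) = 6.3402 deg
phi = acos(4/18.5472) = 77.5454 deg

rho = 18.5472, theta = 6.3402 deg, phi = 77.5454 deg


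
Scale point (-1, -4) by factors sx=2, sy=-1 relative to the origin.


Scaling: (x*sx, y*sy) = (-1*2, -4*-1) = (-2, 4)

(-2, 4)


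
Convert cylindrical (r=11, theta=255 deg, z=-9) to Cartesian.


x = 11 * cos(255) = -2.847
y = 11 * sin(255) = -10.6252
z = -9

(-2.847, -10.6252, -9)


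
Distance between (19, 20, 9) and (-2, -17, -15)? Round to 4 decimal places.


d = sqrt((-2-19)^2 + (-17-20)^2 + (-15-9)^2) = 48.8467

48.8467


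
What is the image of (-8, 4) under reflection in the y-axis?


Reflection across y-axis: (x, y) -> (-x, y)
(-8, 4) -> (8, 4)

(8, 4)


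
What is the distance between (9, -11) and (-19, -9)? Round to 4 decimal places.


d = sqrt((-19-9)^2 + (-9--11)^2) = 28.0713

28.0713


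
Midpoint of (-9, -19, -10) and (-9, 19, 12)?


Midpoint = ((-9+-9)/2, (-19+19)/2, (-10+12)/2) = (-9, 0, 1)

(-9, 0, 1)


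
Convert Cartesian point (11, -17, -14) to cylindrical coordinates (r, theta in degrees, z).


r = sqrt(11^2 + (-17)^2) = 20.2485
theta = atan2(-17, 11) = 302.9052 deg
z = -14

r = 20.2485, theta = 302.9052 deg, z = -14


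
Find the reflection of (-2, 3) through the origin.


Reflection through origin: (x, y) -> (-x, -y)
(-2, 3) -> (2, -3)

(2, -3)


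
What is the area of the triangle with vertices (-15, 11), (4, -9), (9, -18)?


Area = |x1(y2-y3) + x2(y3-y1) + x3(y1-y2)| / 2
= |-15*(-9--18) + 4*(-18-11) + 9*(11--9)| / 2
= 35.5

35.5


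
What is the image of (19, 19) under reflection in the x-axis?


Reflection across x-axis: (x, y) -> (x, -y)
(19, 19) -> (19, -19)

(19, -19)
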